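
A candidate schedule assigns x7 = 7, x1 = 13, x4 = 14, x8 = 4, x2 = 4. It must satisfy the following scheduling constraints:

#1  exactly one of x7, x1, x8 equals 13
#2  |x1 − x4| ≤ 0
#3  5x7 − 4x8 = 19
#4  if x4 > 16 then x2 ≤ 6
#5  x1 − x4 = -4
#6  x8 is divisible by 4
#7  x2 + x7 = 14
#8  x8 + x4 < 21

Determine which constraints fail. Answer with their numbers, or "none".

No — constraints 2, 5, and 7 are not satisfied.

#1 x7=7, x1=13, x8=4; 1 of them equals 13  OK
#2 |13 − 14| = 1; 1 > 0, exceeds bound 0  FAIL
#3 5x7 − 4x8 = 5(7) − 4(4) = 19  OK
#4 x4 = 14, not > 16; antecedent false, conditional vacuously true  OK
#5 x1 − x4 = 13 − 14 = -1, not -4  FAIL
#6 4 / 4 = 1, so 4 divides 4  OK
#7 x2 + x7 = 4 + 7 = 11, not 14  FAIL
#8 x8 + x4 = 4 + 14 = 18; 18 < 21  OK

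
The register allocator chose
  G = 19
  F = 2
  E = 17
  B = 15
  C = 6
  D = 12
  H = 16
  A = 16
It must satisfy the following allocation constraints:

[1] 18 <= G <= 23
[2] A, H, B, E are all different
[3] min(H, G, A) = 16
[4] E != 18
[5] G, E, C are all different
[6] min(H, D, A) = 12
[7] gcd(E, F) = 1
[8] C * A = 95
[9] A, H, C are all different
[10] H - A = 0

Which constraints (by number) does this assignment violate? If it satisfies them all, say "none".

[1] G = 19 lies in [18, 23] — holds.
[2] A = H = 16, not all different — fails.
[3] min(16, 19, 16) = 16 — holds.
[4] E = 17, and 17 ≠ 18 — holds.
[5] values 19, 17, 6 are pairwise distinct — holds.
[6] min(16, 12, 16) = 12 — holds.
[7] gcd(17, 2) = 1 — holds.
[8] C * A = 6 * 16 = 96, not 95 — fails.
[9] A = H = 16, not all different — fails.
[10] H - A = 16 - 16 = 0 — holds.

The assignment fails constraints 2, 8, and 9.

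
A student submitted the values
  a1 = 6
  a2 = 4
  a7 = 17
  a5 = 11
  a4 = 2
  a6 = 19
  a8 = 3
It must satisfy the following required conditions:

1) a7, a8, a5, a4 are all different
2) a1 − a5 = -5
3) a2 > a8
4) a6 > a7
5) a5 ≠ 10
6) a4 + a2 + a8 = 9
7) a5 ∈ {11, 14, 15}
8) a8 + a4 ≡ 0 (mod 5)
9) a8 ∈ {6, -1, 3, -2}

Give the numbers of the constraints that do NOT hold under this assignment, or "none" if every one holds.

All constraints are satisfied.

1) values 17, 3, 11, 2 are pairwise distinct  true
2) a1 − a5 = 6 − 11 = -5  true
3) a2 = 4, a8 = 3; 4 > 3  true
4) a6 = 19, a7 = 17; 19 > 17  true
5) a5 = 11, and 11 ≠ 10  true
6) a4 + a2 + a8 = 2 + 4 + 3 = 9  true
7) a5 = 11 is in {11, 14, 15}  true
8) a8 + a4 = 5; 5 mod 5 = 0  true
9) a8 = 3 is in {6, -1, 3, -2}  true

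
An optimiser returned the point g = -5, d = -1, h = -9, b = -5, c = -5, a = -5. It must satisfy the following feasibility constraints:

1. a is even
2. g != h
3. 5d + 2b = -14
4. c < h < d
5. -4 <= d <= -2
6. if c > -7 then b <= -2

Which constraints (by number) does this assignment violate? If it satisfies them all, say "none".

1. a = -5 is odd — fails.
2. g = -5, h = -9; distinct — holds.
3. 5d + 2b = 5(-1) + 2(-5) = -15, not -14 — fails.
4. values -5, -9, -1; c = -5 is not < h = -9 — fails.
5. d = -1 is outside [-4, -2] — fails.
6. c = -5 > -7, so we need b ≤ -2; b = -5 ≤ -2 — holds.

No — constraints 1, 3, 4, 5 are not satisfied.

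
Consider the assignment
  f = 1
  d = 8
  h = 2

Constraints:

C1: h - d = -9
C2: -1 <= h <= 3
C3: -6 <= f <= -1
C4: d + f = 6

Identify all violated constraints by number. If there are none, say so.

Violated: 1, 3, and 4.

C1: h - d = 2 - 8 = -6, not -9 — fails.
C2: h = 2 lies in [-1, 3] — holds.
C3: f = 1 is outside [-6, -1] — fails.
C4: d + f = 8 + 1 = 9, not 6 — fails.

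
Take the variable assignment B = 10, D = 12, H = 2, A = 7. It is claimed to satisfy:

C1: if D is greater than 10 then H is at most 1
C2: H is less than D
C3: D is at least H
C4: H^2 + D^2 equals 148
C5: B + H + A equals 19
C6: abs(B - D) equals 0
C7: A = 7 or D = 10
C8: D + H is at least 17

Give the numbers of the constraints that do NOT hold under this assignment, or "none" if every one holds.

C1: D = 12 > 10, so we need H ≤ 1; but H = 2 > 1  ✗
C2: H = 2, D = 12; 2 < 12  ✓
C3: D = 12, H = 2; 12 ≥ 2  ✓
C4: H^2 + D^2 = 2^2 + 12^2 = 4 + 144 = 148  ✓
C5: B + H + A = 10 + 2 + 7 = 19  ✓
C6: abs(10 - 12) = 2, not 0  ✗
C7: A = 7 = 7 (first disjunct)  ✓
C8: D + H = 12 + 2 = 14; 14 < 17, bound 17 not met  ✗

Violated: 1, 6, 8.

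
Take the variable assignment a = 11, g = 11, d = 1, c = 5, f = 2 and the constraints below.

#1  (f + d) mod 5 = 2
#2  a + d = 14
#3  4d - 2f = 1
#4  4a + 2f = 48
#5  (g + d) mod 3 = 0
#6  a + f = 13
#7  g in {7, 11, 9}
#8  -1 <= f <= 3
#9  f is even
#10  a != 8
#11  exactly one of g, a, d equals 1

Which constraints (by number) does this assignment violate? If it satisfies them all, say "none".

#1 f + d = 3; 3 mod 5 = 3, not 2 — violated.
#2 a + d = 11 + 1 = 12, not 14 — violated.
#3 4d - 2f = 4(1) - 2(2) = 0, not 1 — violated.
#4 4a + 2f = 4(11) + 2(2) = 48 — OK.
#5 g + d = 12; 12 mod 3 = 0 — OK.
#6 a + f = 11 + 2 = 13 — OK.
#7 g = 11 is in {7, 11, 9} — OK.
#8 f = 2 lies in [-1, 3] — OK.
#9 f = 2 is even — OK.
#10 a = 11, and 11 ≠ 8 — OK.
#11 g=11, a=11, d=1; 1 of them equals 1 — OK.

Violated: 1, 2, 3.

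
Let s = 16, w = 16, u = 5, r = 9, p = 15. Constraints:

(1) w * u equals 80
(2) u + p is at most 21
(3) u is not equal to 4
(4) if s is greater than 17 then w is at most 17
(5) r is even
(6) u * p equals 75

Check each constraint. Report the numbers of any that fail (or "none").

Violated: 5.

(1) w * u = 16 * 5 = 80 — OK.
(2) u + p = 5 + 15 = 20; 20 ≤ 21 — OK.
(3) u = 5, and 5 ≠ 4 — OK.
(4) s = 16, not > 17; antecedent false, conditional vacuously true — OK.
(5) r = 9 is odd — violated.
(6) u * p = 5 * 15 = 75 — OK.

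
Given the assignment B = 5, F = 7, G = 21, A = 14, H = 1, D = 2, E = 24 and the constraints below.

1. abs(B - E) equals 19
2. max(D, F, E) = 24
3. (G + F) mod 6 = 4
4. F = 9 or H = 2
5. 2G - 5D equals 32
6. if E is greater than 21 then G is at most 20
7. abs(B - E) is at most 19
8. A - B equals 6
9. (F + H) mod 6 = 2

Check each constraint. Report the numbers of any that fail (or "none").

The assignment fails constraints 4, 6, and 8.

1. abs(5 - 24) = 19 — satisfied.
2. max(2, 7, 24) = 24 — satisfied.
3. G + F = 28; 28 mod 6 = 4 — satisfied.
4. F = 7 ≠ 9 and H = 1 ≠ 2; both disjuncts false — violated.
5. 2G - 5D = 2(21) - 5(2) = 32 — satisfied.
6. E = 24 > 21, so we need G ≤ 20; but G = 21 > 20 — violated.
7. abs(5 - 24) = 19; 19 ≤ 19 — satisfied.
8. A - B = 14 - 5 = 9, not 6 — violated.
9. F + H = 8; 8 mod 6 = 2 — satisfied.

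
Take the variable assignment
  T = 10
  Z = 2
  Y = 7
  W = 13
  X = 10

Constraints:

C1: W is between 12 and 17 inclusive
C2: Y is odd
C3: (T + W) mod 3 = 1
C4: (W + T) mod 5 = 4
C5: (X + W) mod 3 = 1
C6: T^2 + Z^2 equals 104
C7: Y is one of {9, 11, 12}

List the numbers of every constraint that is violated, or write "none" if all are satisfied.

C1: W = 13 lies in [12, 17]  yes
C2: Y = 7 is odd  yes
C3: T + W = 23; 23 mod 3 = 2, not 1  no
C4: W + T = 23; 23 mod 5 = 3, not 4  no
C5: X + W = 23; 23 mod 3 = 2, not 1  no
C6: T^2 + Z^2 = 10^2 + 2^2 = 100 + 4 = 104  yes
C7: Y = 7 is not in {9, 11, 12}  no

Constraints 3, 4, 5, and 7 do not hold.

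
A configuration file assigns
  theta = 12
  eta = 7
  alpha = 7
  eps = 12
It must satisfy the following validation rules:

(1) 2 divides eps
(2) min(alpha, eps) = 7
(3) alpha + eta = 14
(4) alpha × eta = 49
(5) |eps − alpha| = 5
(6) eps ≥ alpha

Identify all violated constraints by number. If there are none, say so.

Yes — all constraints hold.

(1) 12 / 2 = 6, so 2 divides 12 — holds.
(2) min(7, 12) = 7 — holds.
(3) alpha + eta = 7 + 7 = 14 — holds.
(4) alpha × eta = 7 × 7 = 49 — holds.
(5) |12 − 7| = 5 — holds.
(6) eps = 12, alpha = 7; 12 ≥ 7 — holds.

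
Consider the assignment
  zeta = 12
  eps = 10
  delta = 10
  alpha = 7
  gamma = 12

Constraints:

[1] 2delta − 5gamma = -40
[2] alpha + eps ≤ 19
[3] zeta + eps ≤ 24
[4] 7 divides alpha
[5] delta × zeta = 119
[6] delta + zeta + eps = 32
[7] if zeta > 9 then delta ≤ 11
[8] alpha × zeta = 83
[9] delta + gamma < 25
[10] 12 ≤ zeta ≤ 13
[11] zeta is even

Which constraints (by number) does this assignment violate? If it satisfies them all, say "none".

No — constraints 5 and 8 are not satisfied.

[1] 2delta − 5gamma = 2(10) − 5(12) = -40 — satisfied.
[2] alpha + eps = 7 + 10 = 17; 17 ≤ 19 — satisfied.
[3] zeta + eps = 12 + 10 = 22; 22 ≤ 24 — satisfied.
[4] 7 / 7 = 1, so 7 divides 7 — satisfied.
[5] delta × zeta = 10 × 12 = 120, not 119 — violated.
[6] delta + zeta + eps = 10 + 12 + 10 = 32 — satisfied.
[7] zeta = 12 > 9, so we need delta ≤ 11; delta = 10 ≤ 11 — satisfied.
[8] alpha × zeta = 7 × 12 = 84, not 83 — violated.
[9] delta + gamma = 10 + 12 = 22; 22 < 25 — satisfied.
[10] zeta = 12 lies in [12, 13] — satisfied.
[11] zeta = 12 is even — satisfied.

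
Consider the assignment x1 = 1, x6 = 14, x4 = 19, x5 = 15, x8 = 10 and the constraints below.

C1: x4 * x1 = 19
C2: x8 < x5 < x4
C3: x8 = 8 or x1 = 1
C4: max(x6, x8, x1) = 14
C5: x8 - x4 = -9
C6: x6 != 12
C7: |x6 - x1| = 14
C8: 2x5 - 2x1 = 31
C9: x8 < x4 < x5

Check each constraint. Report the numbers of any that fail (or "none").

C1: x4 * x1 = 19 * 1 = 19 — satisfied.
C2: values 10 < 15 < 19 — satisfied.
C3: x8 = 10 ≠ 8, but x1 = 1 = 1 (second disjunct) — satisfied.
C4: max(14, 10, 1) = 14 — satisfied.
C5: x8 - x4 = 10 - 19 = -9 — satisfied.
C6: x6 = 14, and 14 ≠ 12 — satisfied.
C7: |14 - 1| = 13, not 14 — violated.
C8: 2x5 - 2x1 = 2(15) - 2(1) = 28, not 31 — violated.
C9: values 10, 19, 15; x4 = 19 is not < x5 = 15 — violated.

Constraints 7, 8, and 9 are violated.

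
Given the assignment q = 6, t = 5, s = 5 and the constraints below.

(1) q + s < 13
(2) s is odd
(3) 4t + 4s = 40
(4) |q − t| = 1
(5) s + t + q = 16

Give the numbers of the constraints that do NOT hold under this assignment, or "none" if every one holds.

(1) q + s = 6 + 5 = 11; 11 < 13  yes
(2) s = 5 is odd  yes
(3) 4t + 4s = 4(5) + 4(5) = 40  yes
(4) |6 − 5| = 1  yes
(5) s + t + q = 5 + 5 + 6 = 16  yes

No violations.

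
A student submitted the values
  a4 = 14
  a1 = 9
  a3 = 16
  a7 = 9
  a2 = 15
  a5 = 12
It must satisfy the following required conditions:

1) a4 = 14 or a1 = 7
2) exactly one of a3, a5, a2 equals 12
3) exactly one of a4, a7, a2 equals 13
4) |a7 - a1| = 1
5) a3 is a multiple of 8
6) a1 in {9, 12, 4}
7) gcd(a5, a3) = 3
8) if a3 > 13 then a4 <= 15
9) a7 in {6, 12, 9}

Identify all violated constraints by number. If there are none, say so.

1) a4 = 14 = 14 (first disjunct) — holds.
2) a3=16, a5=12, a2=15; 1 of them equals 12 — holds.
3) a4=14, a7=9, a2=15; 0 of them equal 13, not exactly one — fails.
4) |9 - 9| = 0, not 1 — fails.
5) 16 / 8 = 2, so 8 divides 16 — holds.
6) a1 = 9 is in {9, 12, 4} — holds.
7) gcd(12, 16) = 4, not 3 — fails.
8) a3 = 16 > 13, so we need a4 ≤ 15; a4 = 14 ≤ 15 — holds.
9) a7 = 9 is in {6, 12, 9} — holds.

Violated: 3, 4, 7.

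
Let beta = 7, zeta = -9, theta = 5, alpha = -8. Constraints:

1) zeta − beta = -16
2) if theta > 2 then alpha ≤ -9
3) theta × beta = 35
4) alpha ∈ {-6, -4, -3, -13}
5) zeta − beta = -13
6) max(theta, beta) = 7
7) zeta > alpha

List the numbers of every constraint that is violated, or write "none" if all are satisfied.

1) zeta − beta = -9 − 7 = -16  ✔
2) theta = 5 > 2, so we need alpha ≤ -9; but alpha = -8 > -9  ✘
3) theta × beta = 5 × 7 = 35  ✔
4) alpha = -8 is not in {-6, -4, -3, -13}  ✘
5) zeta − beta = -9 − 7 = -16, not -13  ✘
6) max(5, 7) = 7  ✔
7) zeta = -9, alpha = -8; -9 ≤ -8 (want >)  ✘

Constraints 2, 4, 5, and 7 do not hold.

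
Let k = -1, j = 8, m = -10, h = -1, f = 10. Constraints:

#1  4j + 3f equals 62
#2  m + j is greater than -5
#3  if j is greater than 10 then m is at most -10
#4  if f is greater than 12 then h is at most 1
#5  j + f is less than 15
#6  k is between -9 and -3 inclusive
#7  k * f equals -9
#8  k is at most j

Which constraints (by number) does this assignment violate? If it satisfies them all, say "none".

#1 4j + 3f = 4(8) + 3(10) = 62  ✔
#2 m + j = -10 + 8 = -2; -2 > -5  ✔
#3 j = 8, not > 10; antecedent false, conditional vacuously true  ✔
#4 f = 10, not > 12; antecedent false, conditional vacuously true  ✔
#5 j + f = 8 + 10 = 18; 18 ≥ 15, bound 15 not met  ✘
#6 k = -1 is outside [-9, -3]  ✘
#7 k * f = -1 * 10 = -10, not -9  ✘
#8 k = -1, j = 8; -1 ≤ 8  ✔

Violated: 5, 6, and 7.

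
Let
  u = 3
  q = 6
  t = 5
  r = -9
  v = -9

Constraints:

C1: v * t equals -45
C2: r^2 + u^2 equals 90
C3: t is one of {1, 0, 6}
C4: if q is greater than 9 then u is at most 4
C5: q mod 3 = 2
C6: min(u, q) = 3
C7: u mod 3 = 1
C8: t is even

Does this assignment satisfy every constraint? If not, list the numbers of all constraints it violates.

C1: v * t = -9 * 5 = -45 — holds.
C2: r^2 + u^2 = (-9)^2 + 3^2 = 81 + 9 = 90 — holds.
C3: t = 5 is not in {1, 0, 6} — does not hold.
C4: q = 6, not > 9; antecedent false, conditional vacuously true — holds.
C5: 6 mod 3 = 0, not 2 — does not hold.
C6: min(3, 6) = 3 — holds.
C7: 3 mod 3 = 0, not 1 — does not hold.
C8: t = 5 is odd — does not hold.

No — constraints 3, 5, 7, and 8 are not satisfied.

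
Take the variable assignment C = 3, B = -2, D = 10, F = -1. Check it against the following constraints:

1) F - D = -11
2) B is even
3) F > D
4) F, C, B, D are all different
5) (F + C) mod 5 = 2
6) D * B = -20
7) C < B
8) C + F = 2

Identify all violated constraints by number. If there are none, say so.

1) F - D = -1 - 10 = -11 — holds.
2) B = -2 is even — holds.
3) F = -1, D = 10; -1 ≤ 10 (want >) — does not hold.
4) values -1, 3, -2, 10 are pairwise distinct — holds.
5) F + C = 2; 2 mod 5 = 2 — holds.
6) D * B = 10 * (-2) = -20 — holds.
7) C = 3, B = -2; 3 ≥ -2 (want <) — does not hold.
8) C + F = 3 + (-1) = 2 — holds.

No — constraints 3 and 7 are not satisfied.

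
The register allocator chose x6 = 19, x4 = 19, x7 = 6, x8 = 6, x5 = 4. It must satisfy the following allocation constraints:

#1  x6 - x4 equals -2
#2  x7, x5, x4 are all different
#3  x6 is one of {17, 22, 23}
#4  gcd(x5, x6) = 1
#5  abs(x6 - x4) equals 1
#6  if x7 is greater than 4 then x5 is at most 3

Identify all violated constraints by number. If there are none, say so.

Violated: 1, 3, 5, and 6.

#1 x6 - x4 = 19 - 19 = 0, not -2  ✗
#2 values 6, 4, 19 are pairwise distinct  ✓
#3 x6 = 19 is not in {17, 22, 23}  ✗
#4 gcd(4, 19) = 1  ✓
#5 abs(19 - 19) = 0, not 1  ✗
#6 x7 = 6 > 4, so we need x5 ≤ 3; but x5 = 4 > 3  ✗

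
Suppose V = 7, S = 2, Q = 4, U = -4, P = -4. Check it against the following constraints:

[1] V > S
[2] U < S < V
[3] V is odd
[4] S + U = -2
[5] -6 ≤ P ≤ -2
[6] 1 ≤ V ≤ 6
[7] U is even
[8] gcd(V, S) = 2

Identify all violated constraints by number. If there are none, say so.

Constraints 6, 8 do not hold.

[1] V = 7, S = 2; 7 > 2 — OK.
[2] values -4 < 2 < 7 — OK.
[3] V = 7 is odd — OK.
[4] S + U = 2 + (-4) = -2 — OK.
[5] P = -4 lies in [-6, -2] — OK.
[6] V = 7 is outside [1, 6] — violated.
[7] U = -4 is even — OK.
[8] gcd(7, 2) = 1, not 2 — violated.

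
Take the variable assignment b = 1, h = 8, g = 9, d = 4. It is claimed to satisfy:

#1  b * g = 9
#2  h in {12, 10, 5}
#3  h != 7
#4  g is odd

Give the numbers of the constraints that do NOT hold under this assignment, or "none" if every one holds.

The assignment fails constraint 2.

#1 b * g = 1 * 9 = 9 — holds.
#2 h = 8 is not in {12, 10, 5} — fails.
#3 h = 8, and 8 ≠ 7 — holds.
#4 g = 9 is odd — holds.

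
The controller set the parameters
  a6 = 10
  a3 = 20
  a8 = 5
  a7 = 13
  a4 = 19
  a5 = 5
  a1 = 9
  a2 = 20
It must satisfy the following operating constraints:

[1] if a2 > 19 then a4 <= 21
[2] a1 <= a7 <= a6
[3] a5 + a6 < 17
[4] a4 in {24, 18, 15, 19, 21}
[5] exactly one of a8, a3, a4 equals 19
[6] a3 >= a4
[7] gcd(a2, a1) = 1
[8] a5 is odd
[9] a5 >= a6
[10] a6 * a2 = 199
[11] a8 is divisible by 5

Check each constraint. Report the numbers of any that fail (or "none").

[1] a2 = 20 > 19, so we need a4 ≤ 21; a4 = 19 ≤ 21  OK
[2] values 9, 13, 10; a7 = 13 is not <= a6 = 10  FAIL
[3] a5 + a6 = 5 + 10 = 15; 15 < 17  OK
[4] a4 = 19 is in {24, 18, 15, 19, 21}  OK
[5] a8=5, a3=20, a4=19; 1 of them equals 19  OK
[6] a3 = 20, a4 = 19; 20 ≥ 19  OK
[7] gcd(20, 9) = 1  OK
[8] a5 = 5 is odd  OK
[9] a5 = 5, a6 = 10; 5 < 10 (want ≥)  FAIL
[10] a6 * a2 = 10 * 20 = 200, not 199  FAIL
[11] 5 / 5 = 1, so 5 divides 5  OK

Violated: 2, 9, and 10.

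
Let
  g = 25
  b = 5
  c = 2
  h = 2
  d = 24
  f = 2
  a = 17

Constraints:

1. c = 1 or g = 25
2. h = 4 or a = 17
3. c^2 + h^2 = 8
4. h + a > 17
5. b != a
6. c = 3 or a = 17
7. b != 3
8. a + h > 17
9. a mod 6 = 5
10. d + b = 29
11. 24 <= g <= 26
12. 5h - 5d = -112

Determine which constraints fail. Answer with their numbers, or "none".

Constraint 12 does not hold.

1. c = 2 ≠ 1, but g = 25 = 25 (second disjunct) — holds.
2. h = 2 ≠ 4, but a = 17 = 17 (second disjunct) — holds.
3. c^2 + h^2 = 2^2 + 2^2 = 4 + 4 = 8 — holds.
4. h + a = 2 + 17 = 19; 19 > 17 — holds.
5. b = 5, a = 17; distinct — holds.
6. c = 2 ≠ 3, but a = 17 = 17 (second disjunct) — holds.
7. b = 5, and 5 ≠ 3 — holds.
8. a + h = 17 + 2 = 19; 19 > 17 — holds.
9. 17 mod 6 = 5 — holds.
10. d + b = 24 + 5 = 29 — holds.
11. g = 25 lies in [24, 26] — holds.
12. 5h - 5d = 5(2) - 5(24) = -110, not -112 — does not hold.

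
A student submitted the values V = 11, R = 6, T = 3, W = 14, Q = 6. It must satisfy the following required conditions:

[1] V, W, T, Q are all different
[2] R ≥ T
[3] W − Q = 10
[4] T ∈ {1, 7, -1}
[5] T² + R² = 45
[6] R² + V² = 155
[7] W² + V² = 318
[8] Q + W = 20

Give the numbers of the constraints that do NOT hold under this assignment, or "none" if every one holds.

Constraints 3, 4, 6, 7 do not hold.

[1] values 11, 14, 3, 6 are pairwise distinct  ✔
[2] R = 6, T = 3; 6 ≥ 3  ✔
[3] W − Q = 14 − 6 = 8, not 10  ✘
[4] T = 3 is not in {1, 7, -1}  ✘
[5] T² + R² = 3² + 6² = 9 + 36 = 45  ✔
[6] R² + V² = 6² + 11² = 36 + 121 = 157, not 155  ✘
[7] W² + V² = 14² + 11² = 196 + 121 = 317, not 318  ✘
[8] Q + W = 6 + 14 = 20  ✔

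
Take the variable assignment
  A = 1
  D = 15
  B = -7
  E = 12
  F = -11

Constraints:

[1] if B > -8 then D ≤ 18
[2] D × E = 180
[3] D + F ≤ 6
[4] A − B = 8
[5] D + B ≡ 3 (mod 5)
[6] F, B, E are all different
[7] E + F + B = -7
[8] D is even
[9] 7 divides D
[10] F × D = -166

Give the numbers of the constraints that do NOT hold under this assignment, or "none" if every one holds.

Constraints 7, 8, 9, 10 do not hold.

[1] B = -7 > -8, so we need D ≤ 18; D = 15 ≤ 18 — satisfied.
[2] D × E = 15 × 12 = 180 — satisfied.
[3] D + F = 15 + (-11) = 4; 4 ≤ 6 — satisfied.
[4] A − B = 1 − (-7) = 8 — satisfied.
[5] D + B = 8; 8 mod 5 = 3 — satisfied.
[6] values -11, -7, 12 are pairwise distinct — satisfied.
[7] E + F + B = 12 + (-11) + (-7) = -6, not -7 — violated.
[8] D = 15 is odd — violated.
[9] 15 = 7×2 + 1, so 7 does not divide 15 — violated.
[10] F × D = -11 × 15 = -165, not -166 — violated.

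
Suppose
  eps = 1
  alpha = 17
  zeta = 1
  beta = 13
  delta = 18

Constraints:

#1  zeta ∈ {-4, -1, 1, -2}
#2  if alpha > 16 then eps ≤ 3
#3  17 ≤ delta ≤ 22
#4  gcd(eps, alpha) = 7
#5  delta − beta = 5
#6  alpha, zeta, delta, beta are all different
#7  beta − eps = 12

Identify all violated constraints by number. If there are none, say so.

#1 zeta = 1 is in {-4, -1, 1, -2} — holds.
#2 alpha = 17 > 16, so we need eps ≤ 3; eps = 1 ≤ 3 — holds.
#3 delta = 18 lies in [17, 22] — holds.
#4 gcd(1, 17) = 1, not 7 — fails.
#5 delta − beta = 18 − 13 = 5 — holds.
#6 values 17, 1, 18, 13 are pairwise distinct — holds.
#7 beta − eps = 13 − 1 = 12 — holds.

Violated: 4.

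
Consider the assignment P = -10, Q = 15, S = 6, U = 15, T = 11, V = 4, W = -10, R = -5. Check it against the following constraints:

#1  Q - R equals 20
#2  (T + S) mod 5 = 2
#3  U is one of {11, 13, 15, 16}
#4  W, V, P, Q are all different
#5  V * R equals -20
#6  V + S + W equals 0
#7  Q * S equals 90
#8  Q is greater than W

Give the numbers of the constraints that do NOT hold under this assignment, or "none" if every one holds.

Violated: 4.

#1 Q - R = 15 - (-5) = 20  true
#2 T + S = 17; 17 mod 5 = 2  true
#3 U = 15 is in {11, 13, 15, 16}  true
#4 W = P = -10, not all different  false
#5 V * R = 4 * (-5) = -20  true
#6 V + S + W = 4 + 6 + (-10) = 0  true
#7 Q * S = 15 * 6 = 90  true
#8 Q = 15, W = -10; 15 > -10  true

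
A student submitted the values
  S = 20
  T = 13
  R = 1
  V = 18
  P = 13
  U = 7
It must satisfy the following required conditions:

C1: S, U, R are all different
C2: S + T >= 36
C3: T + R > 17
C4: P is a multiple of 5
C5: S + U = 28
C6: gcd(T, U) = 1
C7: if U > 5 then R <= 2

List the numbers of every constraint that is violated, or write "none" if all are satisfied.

C1: values 20, 7, 1 are pairwise distinct — OK.
C2: S + T = 20 + 13 = 33; 33 < 36, bound 36 not met — violated.
C3: T + R = 13 + 1 = 14; 14 ≤ 17, bound 17 not met — violated.
C4: 13 = 5*2 + 3, so 5 does not divide 13 — violated.
C5: S + U = 20 + 7 = 27, not 28 — violated.
C6: gcd(13, 7) = 1 — OK.
C7: U = 7 > 5, so we need R ≤ 2; R = 1 ≤ 2 — OK.

Constraints 2, 3, 4, and 5 do not hold.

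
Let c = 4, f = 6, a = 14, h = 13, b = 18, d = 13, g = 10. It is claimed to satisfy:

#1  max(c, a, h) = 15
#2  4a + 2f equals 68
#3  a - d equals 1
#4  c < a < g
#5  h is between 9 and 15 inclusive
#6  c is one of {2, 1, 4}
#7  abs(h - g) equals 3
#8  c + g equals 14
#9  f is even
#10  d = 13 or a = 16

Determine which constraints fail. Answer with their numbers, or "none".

No — constraints 1 and 4 are not satisfied.

#1 max(4, 14, 13) = 14, not 15 — violated.
#2 4a + 2f = 4(14) + 2(6) = 68 — OK.
#3 a - d = 14 - 13 = 1 — OK.
#4 values 4, 14, 10; a = 14 is not < g = 10 — violated.
#5 h = 13 lies in [9, 15] — OK.
#6 c = 4 is in {2, 1, 4} — OK.
#7 abs(13 - 10) = 3 — OK.
#8 c + g = 4 + 10 = 14 — OK.
#9 f = 6 is even — OK.
#10 d = 13 = 13 (first disjunct) — OK.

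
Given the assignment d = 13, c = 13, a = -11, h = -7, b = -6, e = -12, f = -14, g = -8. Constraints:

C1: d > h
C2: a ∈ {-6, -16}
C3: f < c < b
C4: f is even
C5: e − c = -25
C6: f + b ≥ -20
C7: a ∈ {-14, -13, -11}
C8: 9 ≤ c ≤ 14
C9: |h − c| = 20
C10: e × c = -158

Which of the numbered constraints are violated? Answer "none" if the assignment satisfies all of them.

C1: d = 13, h = -7; 13 > -7  ✔
C2: a = -11 is not in {-6, -16}  ✘
C3: values -14, 13, -6; c = 13 is not < b = -6  ✘
C4: f = -14 is even  ✔
C5: e − c = -12 − 13 = -25  ✔
C6: f + b = -14 + (-6) = -20; -20 ≥ -20  ✔
C7: a = -11 is in {-14, -13, -11}  ✔
C8: c = 13 lies in [9, 14]  ✔
C9: |-7 − 13| = 20  ✔
C10: e × c = -12 × 13 = -156, not -158  ✘

The assignment fails constraints 2, 3, and 10.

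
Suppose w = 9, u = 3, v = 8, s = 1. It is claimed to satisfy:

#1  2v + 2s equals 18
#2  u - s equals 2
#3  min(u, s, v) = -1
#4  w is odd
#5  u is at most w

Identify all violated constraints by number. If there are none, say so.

#1 2v + 2s = 2(8) + 2(1) = 18  ✓
#2 u - s = 3 - 1 = 2  ✓
#3 min(3, 1, 8) = 1, not -1  ✗
#4 w = 9 is odd  ✓
#5 u = 3, w = 9; 3 ≤ 9  ✓

Constraint 3 does not hold.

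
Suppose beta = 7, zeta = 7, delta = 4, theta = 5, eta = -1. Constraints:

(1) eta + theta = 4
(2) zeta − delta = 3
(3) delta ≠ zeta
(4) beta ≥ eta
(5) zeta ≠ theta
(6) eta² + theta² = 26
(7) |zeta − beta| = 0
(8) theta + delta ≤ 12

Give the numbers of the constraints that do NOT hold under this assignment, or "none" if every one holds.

(1) eta + theta = -1 + 5 = 4  ✔
(2) zeta − delta = 7 − 4 = 3  ✔
(3) delta = 4, zeta = 7; distinct  ✔
(4) beta = 7, eta = -1; 7 ≥ -1  ✔
(5) zeta = 7, theta = 5; distinct  ✔
(6) eta² + theta² = (-1)² + 5² = 1 + 25 = 26  ✔
(7) |7 − 7| = 0  ✔
(8) theta + delta = 5 + 4 = 9; 9 ≤ 12  ✔

Yes — all constraints hold.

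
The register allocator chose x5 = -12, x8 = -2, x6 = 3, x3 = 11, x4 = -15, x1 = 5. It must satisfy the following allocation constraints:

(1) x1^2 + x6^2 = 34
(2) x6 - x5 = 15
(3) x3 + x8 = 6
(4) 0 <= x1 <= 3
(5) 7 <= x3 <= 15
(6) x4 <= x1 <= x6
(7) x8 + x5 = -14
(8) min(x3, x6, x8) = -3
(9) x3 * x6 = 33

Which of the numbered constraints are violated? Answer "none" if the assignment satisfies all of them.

(1) x1^2 + x6^2 = 5^2 + 3^2 = 25 + 9 = 34  holds
(2) x6 - x5 = 3 - (-12) = 15  holds
(3) x3 + x8 = 11 + (-2) = 9, not 6  fails
(4) x1 = 5 is outside [0, 3]  fails
(5) x3 = 11 lies in [7, 15]  holds
(6) values -15, 5, 3; x1 = 5 is not <= x6 = 3  fails
(7) x8 + x5 = -2 + (-12) = -14  holds
(8) min(11, 3, -2) = -2, not -3  fails
(9) x3 * x6 = 11 * 3 = 33  holds

The assignment fails constraints 3, 4, 6, and 8.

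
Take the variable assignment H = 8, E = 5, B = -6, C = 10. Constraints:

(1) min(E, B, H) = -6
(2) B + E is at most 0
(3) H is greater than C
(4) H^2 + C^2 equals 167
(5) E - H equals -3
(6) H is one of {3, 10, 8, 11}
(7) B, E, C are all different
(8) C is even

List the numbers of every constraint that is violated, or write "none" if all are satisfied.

(1) min(5, -6, 8) = -6 — holds.
(2) B + E = -6 + 5 = -1; -1 ≤ 0 — holds.
(3) H = 8, C = 10; 8 ≤ 10 (want >) — fails.
(4) H^2 + C^2 = 8^2 + 10^2 = 64 + 100 = 164, not 167 — fails.
(5) E - H = 5 - 8 = -3 — holds.
(6) H = 8 is in {3, 10, 8, 11} — holds.
(7) values -6, 5, 10 are pairwise distinct — holds.
(8) C = 10 is even — holds.

The assignment fails constraints 3, 4.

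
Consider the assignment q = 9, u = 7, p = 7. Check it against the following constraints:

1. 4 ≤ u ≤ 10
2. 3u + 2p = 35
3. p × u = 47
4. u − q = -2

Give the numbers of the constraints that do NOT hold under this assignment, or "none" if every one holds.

Constraint 3 is violated.

1. u = 7 lies in [4, 10] — satisfied.
2. 3u + 2p = 3(7) + 2(7) = 35 — satisfied.
3. p × u = 7 × 7 = 49, not 47 — violated.
4. u − q = 7 − 9 = -2 — satisfied.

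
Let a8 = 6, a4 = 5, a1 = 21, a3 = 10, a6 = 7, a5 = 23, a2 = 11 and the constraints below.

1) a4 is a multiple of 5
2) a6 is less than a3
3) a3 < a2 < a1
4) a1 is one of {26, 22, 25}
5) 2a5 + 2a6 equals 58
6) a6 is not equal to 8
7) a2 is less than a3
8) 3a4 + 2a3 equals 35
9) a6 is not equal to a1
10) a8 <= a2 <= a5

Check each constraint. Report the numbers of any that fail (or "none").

No — constraints 4, 5, and 7 are not satisfied.

1) 5 / 5 = 1, so 5 divides 5  ✔
2) a6 = 7, a3 = 10; 7 < 10  ✔
3) values 10 < 11 < 21  ✔
4) a1 = 21 is not in {26, 22, 25}  ✘
5) 2a5 + 2a6 = 2(23) + 2(7) = 60, not 58  ✘
6) a6 = 7, and 7 ≠ 8  ✔
7) a2 = 11, a3 = 10; 11 ≥ 10 (want <)  ✘
8) 3a4 + 2a3 = 3(5) + 2(10) = 35  ✔
9) a6 = 7, a1 = 21; distinct  ✔
10) values 6 <= 11 <= 23  ✔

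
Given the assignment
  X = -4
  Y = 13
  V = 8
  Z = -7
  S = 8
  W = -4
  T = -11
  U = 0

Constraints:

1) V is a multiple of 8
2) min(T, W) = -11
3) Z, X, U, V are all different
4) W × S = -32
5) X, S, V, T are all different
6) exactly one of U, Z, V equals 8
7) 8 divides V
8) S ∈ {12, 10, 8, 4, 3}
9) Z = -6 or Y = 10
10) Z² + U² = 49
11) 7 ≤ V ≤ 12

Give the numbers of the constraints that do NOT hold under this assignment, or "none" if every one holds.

Violated: 5, 9.

1) 8 / 8 = 1, so 8 divides 8  holds
2) min(-11, -4) = -11  holds
3) values -7, -4, 0, 8 are pairwise distinct  holds
4) W × S = -4 × 8 = -32  holds
5) S = V = 8, not all different  fails
6) U=0, Z=-7, V=8; 1 of them equals 8  holds
7) 8 / 8 = 1, so 8 divides 8  holds
8) S = 8 is in {12, 10, 8, 4, 3}  holds
9) Z = -7 ≠ -6 and Y = 13 ≠ 10; both disjuncts false  fails
10) Z² + U² = (-7)² + 0² = 49 + 0 = 49  holds
11) V = 8 lies in [7, 12]  holds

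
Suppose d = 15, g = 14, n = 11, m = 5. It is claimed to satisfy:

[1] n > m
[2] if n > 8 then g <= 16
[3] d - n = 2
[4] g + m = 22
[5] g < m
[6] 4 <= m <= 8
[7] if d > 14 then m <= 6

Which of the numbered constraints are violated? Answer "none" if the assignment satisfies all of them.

[1] n = 11, m = 5; 11 > 5 — holds.
[2] n = 11 > 8, so we need g ≤ 16; g = 14 ≤ 16 — holds.
[3] d - n = 15 - 11 = 4, not 2 — does not hold.
[4] g + m = 14 + 5 = 19, not 22 — does not hold.
[5] g = 14, m = 5; 14 ≥ 5 (want <) — does not hold.
[6] m = 5 lies in [4, 8] — holds.
[7] d = 15 > 14, so we need m ≤ 6; m = 5 ≤ 6 — holds.

Constraints 3, 4, 5 are violated.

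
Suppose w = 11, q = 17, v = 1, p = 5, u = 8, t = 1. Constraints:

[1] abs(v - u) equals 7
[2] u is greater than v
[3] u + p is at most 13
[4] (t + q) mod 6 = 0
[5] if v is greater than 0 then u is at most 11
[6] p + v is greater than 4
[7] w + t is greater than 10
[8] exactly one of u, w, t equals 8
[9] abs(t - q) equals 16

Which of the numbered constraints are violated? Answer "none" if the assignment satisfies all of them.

[1] abs(1 - 8) = 7 — OK.
[2] u = 8, v = 1; 8 > 1 — OK.
[3] u + p = 8 + 5 = 13; 13 ≤ 13 — OK.
[4] t + q = 18; 18 mod 6 = 0 — OK.
[5] v = 1 > 0, so we need u ≤ 11; u = 8 ≤ 11 — OK.
[6] p + v = 5 + 1 = 6; 6 > 4 — OK.
[7] w + t = 11 + 1 = 12; 12 > 10 — OK.
[8] u=8, w=11, t=1; 1 of them equals 8 — OK.
[9] abs(1 - 17) = 16 — OK.

No violations.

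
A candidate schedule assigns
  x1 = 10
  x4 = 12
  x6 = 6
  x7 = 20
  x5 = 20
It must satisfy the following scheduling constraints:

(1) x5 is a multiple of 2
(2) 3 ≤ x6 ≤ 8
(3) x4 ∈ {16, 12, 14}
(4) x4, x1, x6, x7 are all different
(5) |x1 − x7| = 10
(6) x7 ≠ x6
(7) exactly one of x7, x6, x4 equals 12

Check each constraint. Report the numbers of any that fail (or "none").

Yes — all constraints hold.

(1) 20 / 2 = 10, so 2 divides 20 — OK.
(2) x6 = 6 lies in [3, 8] — OK.
(3) x4 = 12 is in {16, 12, 14} — OK.
(4) values 12, 10, 6, 20 are pairwise distinct — OK.
(5) |10 − 20| = 10 — OK.
(6) x7 = 20, x6 = 6; distinct — OK.
(7) x7=20, x6=6, x4=12; 1 of them equals 12 — OK.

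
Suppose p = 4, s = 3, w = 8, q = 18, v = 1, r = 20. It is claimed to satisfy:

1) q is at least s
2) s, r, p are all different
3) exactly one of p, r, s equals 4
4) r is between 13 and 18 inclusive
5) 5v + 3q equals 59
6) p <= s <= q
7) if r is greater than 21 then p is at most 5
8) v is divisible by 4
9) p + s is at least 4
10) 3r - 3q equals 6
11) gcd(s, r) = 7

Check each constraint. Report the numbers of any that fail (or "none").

1) q = 18, s = 3; 18 ≥ 3 — holds.
2) values 3, 20, 4 are pairwise distinct — holds.
3) p=4, r=20, s=3; 1 of them equals 4 — holds.
4) r = 20 is outside [13, 18] — fails.
5) 5v + 3q = 5(1) + 3(18) = 59 — holds.
6) values 4, 3, 18; p = 4 is not <= s = 3 — fails.
7) r = 20, not > 21; antecedent false, conditional vacuously true — holds.
8) 1 = 4*0 + 1, so 4 does not divide 1 — fails.
9) p + s = 4 + 3 = 7; 7 ≥ 4 — holds.
10) 3r - 3q = 3(20) - 3(18) = 6 — holds.
11) gcd(3, 20) = 1, not 7 — fails.

Constraints 4, 6, 8, 11 are violated.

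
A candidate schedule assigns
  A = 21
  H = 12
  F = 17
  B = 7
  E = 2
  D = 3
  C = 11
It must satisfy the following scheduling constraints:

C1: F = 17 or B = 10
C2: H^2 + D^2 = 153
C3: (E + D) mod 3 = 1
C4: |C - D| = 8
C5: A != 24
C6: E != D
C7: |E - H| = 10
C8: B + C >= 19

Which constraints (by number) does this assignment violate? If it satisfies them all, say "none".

Violated: 3 and 8.

C1: F = 17 = 17 (first disjunct) — satisfied.
C2: H^2 + D^2 = 12^2 + 3^2 = 144 + 9 = 153 — satisfied.
C3: E + D = 5; 5 mod 3 = 2, not 1 — violated.
C4: |11 - 3| = 8 — satisfied.
C5: A = 21, and 21 ≠ 24 — satisfied.
C6: E = 2, D = 3; distinct — satisfied.
C7: |2 - 12| = 10 — satisfied.
C8: B + C = 7 + 11 = 18; 18 < 19, bound 19 not met — violated.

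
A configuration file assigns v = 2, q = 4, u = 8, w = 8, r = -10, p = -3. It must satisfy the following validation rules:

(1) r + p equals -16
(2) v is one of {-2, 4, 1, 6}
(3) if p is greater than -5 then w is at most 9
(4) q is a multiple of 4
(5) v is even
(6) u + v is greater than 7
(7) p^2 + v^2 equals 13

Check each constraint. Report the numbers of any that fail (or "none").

Constraints 1, 2 do not hold.

(1) r + p = -10 + (-3) = -13, not -16  fails
(2) v = 2 is not in {-2, 4, 1, 6}  fails
(3) p = -3 > -5, so we need w ≤ 9; w = 8 ≤ 9  holds
(4) 4 / 4 = 1, so 4 divides 4  holds
(5) v = 2 is even  holds
(6) u + v = 8 + 2 = 10; 10 > 7  holds
(7) p^2 + v^2 = (-3)^2 + 2^2 = 9 + 4 = 13  holds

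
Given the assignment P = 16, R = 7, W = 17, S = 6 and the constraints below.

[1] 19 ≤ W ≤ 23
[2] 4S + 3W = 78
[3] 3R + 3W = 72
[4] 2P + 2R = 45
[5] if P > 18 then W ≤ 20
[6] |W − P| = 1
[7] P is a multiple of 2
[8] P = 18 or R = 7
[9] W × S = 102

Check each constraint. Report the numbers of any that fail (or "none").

[1] W = 17 is outside [19, 23]  FAIL
[2] 4S + 3W = 4(6) + 3(17) = 75, not 78  FAIL
[3] 3R + 3W = 3(7) + 3(17) = 72  OK
[4] 2P + 2R = 2(16) + 2(7) = 46, not 45  FAIL
[5] P = 16, not > 18; antecedent false, conditional vacuously true  OK
[6] |17 − 16| = 1  OK
[7] 16 / 2 = 8, so 2 divides 16  OK
[8] P = 16 ≠ 18, but R = 7 = 7 (second disjunct)  OK
[9] W × S = 17 × 6 = 102  OK

Violated: 1, 2, and 4.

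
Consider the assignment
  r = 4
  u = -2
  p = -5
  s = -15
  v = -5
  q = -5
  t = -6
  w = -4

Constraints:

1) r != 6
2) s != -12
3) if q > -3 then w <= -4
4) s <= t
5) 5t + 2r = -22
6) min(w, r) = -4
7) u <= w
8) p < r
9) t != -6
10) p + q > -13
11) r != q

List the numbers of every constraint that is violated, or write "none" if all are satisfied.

1) r = 4, and 4 ≠ 6 — holds.
2) s = -15, and -15 ≠ -12 — holds.
3) q = -5, not > -3; antecedent false, conditional vacuously true — holds.
4) s = -15, t = -6; -15 ≤ -6 — holds.
5) 5t + 2r = 5(-6) + 2(4) = -22 — holds.
6) min(-4, 4) = -4 — holds.
7) u = -2, w = -4; -2 > -4 (want ≤) — fails.
8) p = -5, r = 4; -5 < 4 — holds.
9) t = -6, but -6 is required to differ — fails.
10) p + q = -5 + (-5) = -10; -10 > -13 — holds.
11) r = 4, q = -5; distinct — holds.

Constraints 7, 9 are violated.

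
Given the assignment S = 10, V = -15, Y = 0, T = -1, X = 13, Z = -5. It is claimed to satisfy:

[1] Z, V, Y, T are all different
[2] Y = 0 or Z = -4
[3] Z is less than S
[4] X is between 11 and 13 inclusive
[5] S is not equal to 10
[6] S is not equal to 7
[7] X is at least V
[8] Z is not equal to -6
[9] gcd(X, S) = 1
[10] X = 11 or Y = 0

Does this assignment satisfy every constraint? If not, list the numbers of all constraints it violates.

[1] values -5, -15, 0, -1 are pairwise distinct  true
[2] Y = 0 = 0 (first disjunct)  true
[3] Z = -5, S = 10; -5 < 10  true
[4] X = 13 lies in [11, 13]  true
[5] S = 10, but 10 is required to differ  false
[6] S = 10, and 10 ≠ 7  true
[7] X = 13, V = -15; 13 ≥ -15  true
[8] Z = -5, and -5 ≠ -6  true
[9] gcd(13, 10) = 1  true
[10] X = 13 ≠ 11, but Y = 0 = 0 (second disjunct)  true

Constraint 5 does not hold.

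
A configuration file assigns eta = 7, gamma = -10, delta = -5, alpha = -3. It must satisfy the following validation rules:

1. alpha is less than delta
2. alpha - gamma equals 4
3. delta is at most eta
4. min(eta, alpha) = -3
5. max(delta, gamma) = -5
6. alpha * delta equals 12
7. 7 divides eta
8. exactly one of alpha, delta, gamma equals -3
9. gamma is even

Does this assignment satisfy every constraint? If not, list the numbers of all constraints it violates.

1. alpha = -3, delta = -5; -3 ≥ -5 (want <)  fails
2. alpha - gamma = -3 - (-10) = 7, not 4  fails
3. delta = -5, eta = 7; -5 ≤ 7  holds
4. min(7, -3) = -3  holds
5. max(-5, -10) = -5  holds
6. alpha * delta = -3 * (-5) = 15, not 12  fails
7. 7 / 7 = 1, so 7 divides 7  holds
8. alpha=-3, delta=-5, gamma=-10; 1 of them equals -3  holds
9. gamma = -10 is even  holds

Violated: 1, 2, and 6.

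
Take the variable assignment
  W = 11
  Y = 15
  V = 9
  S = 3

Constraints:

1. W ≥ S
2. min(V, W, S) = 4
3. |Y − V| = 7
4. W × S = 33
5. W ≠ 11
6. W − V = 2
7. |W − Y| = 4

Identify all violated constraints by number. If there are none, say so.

Constraints 2, 3, 5 do not hold.

1. W = 11, S = 3; 11 ≥ 3 — holds.
2. min(9, 11, 3) = 3, not 4 — fails.
3. |15 − 9| = 6, not 7 — fails.
4. W × S = 11 × 3 = 33 — holds.
5. W = 11, but 11 is required to differ — fails.
6. W − V = 11 − 9 = 2 — holds.
7. |11 − 15| = 4 — holds.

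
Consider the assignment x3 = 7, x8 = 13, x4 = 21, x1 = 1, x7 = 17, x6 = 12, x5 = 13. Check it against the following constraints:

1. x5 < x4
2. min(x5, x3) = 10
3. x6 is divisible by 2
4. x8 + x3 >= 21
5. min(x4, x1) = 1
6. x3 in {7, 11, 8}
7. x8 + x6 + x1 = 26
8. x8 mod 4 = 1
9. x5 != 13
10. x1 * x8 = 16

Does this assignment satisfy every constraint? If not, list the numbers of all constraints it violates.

1. x5 = 13, x4 = 21; 13 < 21 — satisfied.
2. min(13, 7) = 7, not 10 — violated.
3. 12 / 2 = 6, so 2 divides 12 — satisfied.
4. x8 + x3 = 13 + 7 = 20; 20 < 21, bound 21 not met — violated.
5. min(21, 1) = 1 — satisfied.
6. x3 = 7 is in {7, 11, 8} — satisfied.
7. x8 + x6 + x1 = 13 + 12 + 1 = 26 — satisfied.
8. 13 mod 4 = 1 — satisfied.
9. x5 = 13, but 13 is required to differ — violated.
10. x1 * x8 = 1 * 13 = 13, not 16 — violated.

No — constraints 2, 4, 9, and 10 are not satisfied.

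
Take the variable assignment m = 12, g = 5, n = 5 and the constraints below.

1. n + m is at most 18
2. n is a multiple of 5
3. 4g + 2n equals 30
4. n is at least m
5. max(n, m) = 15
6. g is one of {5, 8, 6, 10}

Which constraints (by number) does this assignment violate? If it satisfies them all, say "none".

Constraints 4 and 5 do not hold.

1. n + m = 5 + 12 = 17; 17 ≤ 18 — holds.
2. 5 / 5 = 1, so 5 divides 5 — holds.
3. 4g + 2n = 4(5) + 2(5) = 30 — holds.
4. n = 5, m = 12; 5 < 12 (want ≥) — fails.
5. max(5, 12) = 12, not 15 — fails.
6. g = 5 is in {5, 8, 6, 10} — holds.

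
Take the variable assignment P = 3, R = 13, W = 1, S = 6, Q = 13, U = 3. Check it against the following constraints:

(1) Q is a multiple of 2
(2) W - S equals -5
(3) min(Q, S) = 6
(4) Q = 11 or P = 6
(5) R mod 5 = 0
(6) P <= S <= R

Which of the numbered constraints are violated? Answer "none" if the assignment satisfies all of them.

The assignment fails constraints 1, 4, and 5.

(1) 13 = 2*6 + 1, so 2 does not divide 13 — violated.
(2) W - S = 1 - 6 = -5 — satisfied.
(3) min(13, 6) = 6 — satisfied.
(4) Q = 13 ≠ 11 and P = 3 ≠ 6; both disjuncts false — violated.
(5) 13 mod 5 = 3, not 0 — violated.
(6) values 3 <= 6 <= 13 — satisfied.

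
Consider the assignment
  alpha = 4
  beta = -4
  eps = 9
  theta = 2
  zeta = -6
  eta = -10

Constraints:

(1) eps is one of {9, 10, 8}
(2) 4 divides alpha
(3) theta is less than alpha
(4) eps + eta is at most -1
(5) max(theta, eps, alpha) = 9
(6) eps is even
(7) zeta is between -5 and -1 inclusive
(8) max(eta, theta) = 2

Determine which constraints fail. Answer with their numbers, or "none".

(1) eps = 9 is in {9, 10, 8} — satisfied.
(2) 4 / 4 = 1, so 4 divides 4 — satisfied.
(3) theta = 2, alpha = 4; 2 < 4 — satisfied.
(4) eps + eta = 9 + (-10) = -1; -1 ≤ -1 — satisfied.
(5) max(2, 9, 4) = 9 — satisfied.
(6) eps = 9 is odd — violated.
(7) zeta = -6 is outside [-5, -1] — violated.
(8) max(-10, 2) = 2 — satisfied.

Constraints 6, 7 do not hold.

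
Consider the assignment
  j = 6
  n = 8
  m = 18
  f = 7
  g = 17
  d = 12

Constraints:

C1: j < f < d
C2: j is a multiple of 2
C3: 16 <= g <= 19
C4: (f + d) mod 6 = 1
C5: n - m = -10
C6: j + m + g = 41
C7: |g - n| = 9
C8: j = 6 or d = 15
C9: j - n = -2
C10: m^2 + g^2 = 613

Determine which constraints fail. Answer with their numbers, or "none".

All constraints are satisfied.

C1: values 6 < 7 < 12 — holds.
C2: 6 / 2 = 3, so 2 divides 6 — holds.
C3: g = 17 lies in [16, 19] — holds.
C4: f + d = 19; 19 mod 6 = 1 — holds.
C5: n - m = 8 - 18 = -10 — holds.
C6: j + m + g = 6 + 18 + 17 = 41 — holds.
C7: |17 - 8| = 9 — holds.
C8: j = 6 = 6 (first disjunct) — holds.
C9: j - n = 6 - 8 = -2 — holds.
C10: m^2 + g^2 = 18^2 + 17^2 = 324 + 289 = 613 — holds.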